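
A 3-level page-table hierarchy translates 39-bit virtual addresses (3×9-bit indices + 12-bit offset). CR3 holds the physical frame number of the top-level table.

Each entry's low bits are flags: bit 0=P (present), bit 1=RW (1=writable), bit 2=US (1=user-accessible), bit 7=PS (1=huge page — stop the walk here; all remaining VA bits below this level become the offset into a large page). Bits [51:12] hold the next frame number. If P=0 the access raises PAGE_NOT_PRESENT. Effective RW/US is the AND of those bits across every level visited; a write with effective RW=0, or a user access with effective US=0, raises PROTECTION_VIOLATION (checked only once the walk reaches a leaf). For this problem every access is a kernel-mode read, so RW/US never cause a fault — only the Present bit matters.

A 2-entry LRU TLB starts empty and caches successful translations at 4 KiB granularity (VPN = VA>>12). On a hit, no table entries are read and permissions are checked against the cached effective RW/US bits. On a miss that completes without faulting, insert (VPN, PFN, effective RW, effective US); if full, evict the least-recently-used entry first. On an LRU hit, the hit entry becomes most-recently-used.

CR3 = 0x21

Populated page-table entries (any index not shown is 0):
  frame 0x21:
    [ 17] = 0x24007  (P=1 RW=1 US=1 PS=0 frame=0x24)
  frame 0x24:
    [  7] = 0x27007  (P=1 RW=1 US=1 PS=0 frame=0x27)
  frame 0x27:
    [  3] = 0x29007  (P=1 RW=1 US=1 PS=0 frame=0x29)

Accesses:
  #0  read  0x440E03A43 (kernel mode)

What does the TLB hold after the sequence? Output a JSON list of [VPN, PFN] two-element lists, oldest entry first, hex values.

Trace:
#0 VA=0x440E03A43 (r,kernel):
  lvl0: tbl 0x21, slot 17 ⇒ 0x24007 (P1/RW1/US1/PS0)
  lvl1: tbl 0x24, slot 7 ⇒ 0x27007 (P1/RW1/US1/PS0)
  lvl2: tbl 0x27, slot 3 ⇒ 0x29007 (P1/RW1/US1/PS0)
  ✓ 0x29A43  — 3 lookups

TLB: [["0x440E03", "0x29"]]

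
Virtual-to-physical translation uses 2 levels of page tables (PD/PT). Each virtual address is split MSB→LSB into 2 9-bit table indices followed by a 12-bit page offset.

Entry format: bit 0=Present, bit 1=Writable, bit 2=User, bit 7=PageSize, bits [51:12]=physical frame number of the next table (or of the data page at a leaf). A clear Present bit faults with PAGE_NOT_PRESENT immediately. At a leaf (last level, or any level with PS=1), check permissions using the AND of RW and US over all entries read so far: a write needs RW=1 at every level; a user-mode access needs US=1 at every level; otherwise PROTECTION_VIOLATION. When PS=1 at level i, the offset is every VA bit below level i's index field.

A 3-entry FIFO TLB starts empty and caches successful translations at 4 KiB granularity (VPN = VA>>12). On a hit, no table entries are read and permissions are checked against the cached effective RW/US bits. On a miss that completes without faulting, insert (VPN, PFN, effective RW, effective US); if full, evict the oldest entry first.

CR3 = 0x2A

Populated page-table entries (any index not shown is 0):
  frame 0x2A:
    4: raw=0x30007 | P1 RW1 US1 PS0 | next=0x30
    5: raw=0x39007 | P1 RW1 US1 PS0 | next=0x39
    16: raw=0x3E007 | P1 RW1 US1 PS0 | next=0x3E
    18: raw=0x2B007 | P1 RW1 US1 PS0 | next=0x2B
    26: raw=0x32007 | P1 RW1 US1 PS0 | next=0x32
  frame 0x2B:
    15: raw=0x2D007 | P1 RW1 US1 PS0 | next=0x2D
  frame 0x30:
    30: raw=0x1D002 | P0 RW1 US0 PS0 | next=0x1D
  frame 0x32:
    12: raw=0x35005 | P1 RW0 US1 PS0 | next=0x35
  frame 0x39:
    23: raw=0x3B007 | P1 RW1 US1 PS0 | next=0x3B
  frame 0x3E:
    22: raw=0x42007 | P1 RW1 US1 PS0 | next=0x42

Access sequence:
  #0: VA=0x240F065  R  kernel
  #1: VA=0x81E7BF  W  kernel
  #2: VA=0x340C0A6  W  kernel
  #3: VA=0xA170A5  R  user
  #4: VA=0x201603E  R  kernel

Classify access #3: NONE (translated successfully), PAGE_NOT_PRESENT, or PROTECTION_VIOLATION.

Walk each access:
#0 VA=0x240F065 (r,kernel):
  L0: frame=0x2A idx=18 entry=0x2B007 [P=1 RW=1 US=1 PS=0]
  L1: frame=0x2B idx=15 entry=0x2D007 [P=1 RW=1 US=1 PS=0]
  ⇒ phys 0x2D065  [2 reads]
#1 VA=0x81E7BF (w,kernel):
  L0: frame=0x2A idx=4 entry=0x30007 [P=1 RW=1 US=1 PS=0]
  L1: frame=0x30 idx=30 entry=0x1D002 [P=0 RW=1 US=0 PS=0]
  → PAGE_NOT_PRESENT  (2 entries read)
#2 VA=0x340C0A6 (w,kernel):
  L0: frame=0x2A idx=26 entry=0x32007 [P=1 RW=1 US=1 PS=0]
  L1: frame=0x32 idx=12 entry=0x35005 [P=1 RW=0 US=1 PS=0]
  → PROTECTION_VIOLATION  (2 entries read)
#3 VA=0xA170A5 (r,user):
  L0: frame=0x2A idx=5 entry=0x39007 [P=1 RW=1 US=1 PS=0]
  L1: frame=0x39 idx=23 entry=0x3B007 [P=1 RW=1 US=1 PS=0]
  ⇒ phys 0x3B0A5  [2 reads]
#4 VA=0x201603E (r,kernel):
  L0: frame=0x2A idx=16 entry=0x3E007 [P=1 RW=1 US=1 PS=0]
  L1: frame=0x3E idx=22 entry=0x42007 [P=1 RW=1 US=1 PS=0]
  ⇒ phys 0x4203E  [2 reads]

Access #3 fault: NONE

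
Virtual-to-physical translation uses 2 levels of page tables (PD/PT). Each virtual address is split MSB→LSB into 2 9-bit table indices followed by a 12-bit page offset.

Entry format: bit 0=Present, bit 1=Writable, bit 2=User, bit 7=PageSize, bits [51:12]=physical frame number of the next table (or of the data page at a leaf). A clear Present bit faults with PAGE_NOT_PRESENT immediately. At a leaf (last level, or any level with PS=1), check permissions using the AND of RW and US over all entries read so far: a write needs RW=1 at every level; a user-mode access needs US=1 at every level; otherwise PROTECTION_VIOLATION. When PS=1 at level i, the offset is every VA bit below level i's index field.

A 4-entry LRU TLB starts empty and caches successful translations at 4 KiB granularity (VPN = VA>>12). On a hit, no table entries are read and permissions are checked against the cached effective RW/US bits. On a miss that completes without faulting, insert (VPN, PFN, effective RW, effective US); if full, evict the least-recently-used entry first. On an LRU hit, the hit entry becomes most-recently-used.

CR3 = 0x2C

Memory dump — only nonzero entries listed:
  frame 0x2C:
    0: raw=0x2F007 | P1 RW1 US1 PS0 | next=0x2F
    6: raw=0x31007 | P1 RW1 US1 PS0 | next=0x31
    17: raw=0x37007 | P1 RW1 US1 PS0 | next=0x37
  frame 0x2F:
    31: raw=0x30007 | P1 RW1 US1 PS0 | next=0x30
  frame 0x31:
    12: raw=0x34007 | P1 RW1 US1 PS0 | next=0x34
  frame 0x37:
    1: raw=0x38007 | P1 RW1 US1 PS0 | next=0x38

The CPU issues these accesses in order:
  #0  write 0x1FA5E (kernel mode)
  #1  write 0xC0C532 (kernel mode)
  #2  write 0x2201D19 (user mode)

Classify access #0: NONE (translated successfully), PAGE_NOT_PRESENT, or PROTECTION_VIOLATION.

Walk each access:
#0 VA=0x1FA5E (w,kernel):
  L0: frame=0x2C idx=0 entry=0x2F007 [P=1 RW=1 US=1 PS=0]
  L1: frame=0x2F idx=31 entry=0x30007 [P=1 RW=1 US=1 PS=0]
  ✓ 0x30A5E  — 2 lookups
#1 VA=0xC0C532 (w,kernel):
  L0: frame=0x2C idx=6 entry=0x31007 [P=1 RW=1 US=1 PS=0]
  L1: frame=0x31 idx=12 entry=0x34007 [P=1 RW=1 US=1 PS=0]
  ✓ 0x34532  — 2 lookups
#2 VA=0x2201D19 (w,user):
  L0: frame=0x2C idx=17 entry=0x37007 [P=1 RW=1 US=1 PS=0]
  L1: frame=0x37 idx=1 entry=0x38007 [P=1 RW=1 US=1 PS=0]
  ✓ 0x38D19  — 2 lookups

Access #0 fault: NONE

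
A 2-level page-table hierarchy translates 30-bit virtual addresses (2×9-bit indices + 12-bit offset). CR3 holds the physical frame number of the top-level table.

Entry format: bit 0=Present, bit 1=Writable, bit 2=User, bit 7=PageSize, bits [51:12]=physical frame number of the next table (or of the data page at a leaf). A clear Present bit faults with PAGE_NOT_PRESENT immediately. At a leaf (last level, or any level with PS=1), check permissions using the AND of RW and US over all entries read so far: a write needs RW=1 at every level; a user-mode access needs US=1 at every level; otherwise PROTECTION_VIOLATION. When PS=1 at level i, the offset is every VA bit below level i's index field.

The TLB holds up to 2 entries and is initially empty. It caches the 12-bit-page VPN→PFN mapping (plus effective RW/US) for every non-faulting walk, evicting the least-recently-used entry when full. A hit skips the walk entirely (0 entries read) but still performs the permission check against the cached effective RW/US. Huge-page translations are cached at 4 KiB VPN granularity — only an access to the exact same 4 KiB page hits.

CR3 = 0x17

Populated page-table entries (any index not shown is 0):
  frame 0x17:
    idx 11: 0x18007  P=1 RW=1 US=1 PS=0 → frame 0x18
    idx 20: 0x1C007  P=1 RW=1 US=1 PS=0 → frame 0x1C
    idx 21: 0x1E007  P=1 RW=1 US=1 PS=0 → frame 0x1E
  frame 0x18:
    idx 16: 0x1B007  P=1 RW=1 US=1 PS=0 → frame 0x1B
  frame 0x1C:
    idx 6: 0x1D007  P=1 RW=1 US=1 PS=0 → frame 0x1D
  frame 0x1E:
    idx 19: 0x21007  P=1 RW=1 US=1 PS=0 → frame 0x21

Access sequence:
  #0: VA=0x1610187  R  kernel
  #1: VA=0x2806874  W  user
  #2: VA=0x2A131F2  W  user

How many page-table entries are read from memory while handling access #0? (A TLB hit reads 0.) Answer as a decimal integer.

Trace:
#0 VA=0x1610187 (r,kernel):
  L0 @0x17[11] → 0x18007  P=1,RW=1,US=1,PS=0
  L1 @0x18[16] → 0x1B007  P=1,RW=1,US=1,PS=0
  ✓ 0x1B187  — 2 lookups
#1 VA=0x2806874 (w,user):
  L0 @0x17[20] → 0x1C007  P=1,RW=1,US=1,PS=0
  L1 @0x1C[6] → 0x1D007  P=1,RW=1,US=1,PS=0
  ✓ 0x1D874  — 2 lookups
#2 VA=0x2A131F2 (w,user):
  L0 @0x17[21] → 0x1E007  P=1,RW=1,US=1,PS=0
  L1 @0x1E[19] → 0x21007  P=1,RW=1,US=1,PS=0
  ✓ 0x211F2  — 2 lookups

Entries read for #0: 2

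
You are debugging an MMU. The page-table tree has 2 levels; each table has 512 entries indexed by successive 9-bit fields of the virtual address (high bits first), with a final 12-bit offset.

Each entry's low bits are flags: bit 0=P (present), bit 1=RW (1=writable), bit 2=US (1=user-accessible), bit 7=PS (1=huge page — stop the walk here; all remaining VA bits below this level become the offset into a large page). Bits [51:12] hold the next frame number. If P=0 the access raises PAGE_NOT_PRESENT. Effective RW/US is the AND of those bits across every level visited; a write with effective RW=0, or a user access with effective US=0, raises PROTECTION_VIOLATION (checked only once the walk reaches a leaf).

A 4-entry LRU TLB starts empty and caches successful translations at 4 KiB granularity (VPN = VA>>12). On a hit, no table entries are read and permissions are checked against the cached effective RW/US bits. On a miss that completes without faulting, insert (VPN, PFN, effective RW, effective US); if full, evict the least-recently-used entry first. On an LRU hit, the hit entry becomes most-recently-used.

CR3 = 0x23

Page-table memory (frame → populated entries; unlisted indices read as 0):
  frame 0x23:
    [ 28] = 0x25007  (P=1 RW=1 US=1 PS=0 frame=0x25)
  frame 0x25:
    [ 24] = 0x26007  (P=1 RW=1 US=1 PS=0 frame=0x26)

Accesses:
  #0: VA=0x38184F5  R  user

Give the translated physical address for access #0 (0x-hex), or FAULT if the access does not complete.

Trace:
#0 VA=0x38184F5 (r,user):
  L0: frame=0x23 idx=28 entry=0x25007 [P=1 RW=1 US=1 PS=0]
  L1: frame=0x25 idx=24 entry=0x26007 [P=1 RW=1 US=1 PS=0]
  ✓ 0x264F5  — 2 lookups

Access #0 PA: 0x264F5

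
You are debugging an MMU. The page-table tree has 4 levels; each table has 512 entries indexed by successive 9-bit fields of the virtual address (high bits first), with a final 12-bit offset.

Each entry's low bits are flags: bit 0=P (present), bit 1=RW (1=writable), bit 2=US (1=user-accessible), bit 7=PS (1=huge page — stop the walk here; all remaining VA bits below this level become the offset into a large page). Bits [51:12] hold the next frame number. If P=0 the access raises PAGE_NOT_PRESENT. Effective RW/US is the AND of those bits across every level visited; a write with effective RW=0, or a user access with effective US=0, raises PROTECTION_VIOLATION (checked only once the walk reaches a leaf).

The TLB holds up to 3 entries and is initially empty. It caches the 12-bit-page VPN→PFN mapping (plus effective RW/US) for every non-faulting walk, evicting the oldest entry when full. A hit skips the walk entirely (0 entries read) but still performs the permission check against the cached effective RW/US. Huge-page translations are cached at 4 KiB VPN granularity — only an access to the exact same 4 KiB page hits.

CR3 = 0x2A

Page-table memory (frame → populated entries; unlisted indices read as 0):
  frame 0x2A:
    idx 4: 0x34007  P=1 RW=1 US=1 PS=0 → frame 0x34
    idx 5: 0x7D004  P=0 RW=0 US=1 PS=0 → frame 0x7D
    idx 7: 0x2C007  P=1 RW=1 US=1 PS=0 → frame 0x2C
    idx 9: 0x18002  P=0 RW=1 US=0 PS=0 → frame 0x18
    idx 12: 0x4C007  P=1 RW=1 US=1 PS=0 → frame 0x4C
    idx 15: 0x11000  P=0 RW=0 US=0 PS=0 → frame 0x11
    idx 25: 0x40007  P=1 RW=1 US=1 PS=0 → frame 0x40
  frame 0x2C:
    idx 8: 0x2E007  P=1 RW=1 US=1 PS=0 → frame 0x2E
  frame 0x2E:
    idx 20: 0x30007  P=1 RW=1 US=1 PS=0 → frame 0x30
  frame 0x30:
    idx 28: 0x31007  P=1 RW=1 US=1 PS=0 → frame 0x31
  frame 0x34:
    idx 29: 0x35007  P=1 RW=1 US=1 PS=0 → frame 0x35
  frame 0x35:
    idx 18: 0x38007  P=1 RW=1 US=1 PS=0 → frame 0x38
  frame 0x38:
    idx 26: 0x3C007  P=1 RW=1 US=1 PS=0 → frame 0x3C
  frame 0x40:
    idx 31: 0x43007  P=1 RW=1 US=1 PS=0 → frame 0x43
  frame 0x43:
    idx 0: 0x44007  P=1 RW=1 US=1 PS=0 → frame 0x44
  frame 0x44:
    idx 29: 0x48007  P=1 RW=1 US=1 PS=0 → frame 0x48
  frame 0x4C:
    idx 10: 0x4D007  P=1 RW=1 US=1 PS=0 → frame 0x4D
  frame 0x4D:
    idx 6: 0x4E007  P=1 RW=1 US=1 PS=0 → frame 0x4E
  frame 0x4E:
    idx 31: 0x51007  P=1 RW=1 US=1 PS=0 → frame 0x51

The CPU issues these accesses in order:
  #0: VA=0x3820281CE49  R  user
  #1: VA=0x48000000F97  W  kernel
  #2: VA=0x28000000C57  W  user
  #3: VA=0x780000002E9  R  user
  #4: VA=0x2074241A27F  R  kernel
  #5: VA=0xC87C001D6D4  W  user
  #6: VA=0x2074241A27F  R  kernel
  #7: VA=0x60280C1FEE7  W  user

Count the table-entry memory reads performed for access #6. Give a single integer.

Trace:
#0 VA=0x3820281CE49 (r,user):
  lvl0: tbl 0x2A, slot 7 ⇒ 0x2C007 (P1/RW1/US1/PS0)
  lvl1: tbl 0x2C, slot 8 ⇒ 0x2E007 (P1/RW1/US1/PS0)
  lvl2: tbl 0x2E, slot 20 ⇒ 0x30007 (P1/RW1/US1/PS0)
  lvl3: tbl 0x30, slot 28 ⇒ 0x31007 (P1/RW1/US1/PS0)
  ✓ 0x31E49  — 4 lookups
#1 VA=0x48000000F97 (w,kernel):
  lvl0: tbl 0x2A, slot 9 ⇒ 0x18002 (P0/RW1/US0/PS0)
  ✗ PAGE_NOT_PRESENT  [1 reads]
#2 VA=0x28000000C57 (w,user):
  lvl0: tbl 0x2A, slot 5 ⇒ 0x7D004 (P0/RW0/US1/PS0)
  ✗ PAGE_NOT_PRESENT  [1 reads]
#3 VA=0x780000002E9 (r,user):
  lvl0: tbl 0x2A, slot 15 ⇒ 0x11000 (P0/RW0/US0/PS0)
  ✗ PAGE_NOT_PRESENT  [1 reads]
#4 VA=0x2074241A27F (r,kernel):
  lvl0: tbl 0x2A, slot 4 ⇒ 0x34007 (P1/RW1/US1/PS0)
  lvl1: tbl 0x34, slot 29 ⇒ 0x35007 (P1/RW1/US1/PS0)
  lvl2: tbl 0x35, slot 18 ⇒ 0x38007 (P1/RW1/US1/PS0)
  lvl3: tbl 0x38, slot 26 ⇒ 0x3C007 (P1/RW1/US1/PS0)
  ✓ 0x3C27F  — 4 lookups
#5 VA=0xC87C001D6D4 (w,user):
  lvl0: tbl 0x2A, slot 25 ⇒ 0x40007 (P1/RW1/US1/PS0)
  lvl1: tbl 0x40, slot 31 ⇒ 0x43007 (P1/RW1/US1/PS0)
  lvl2: tbl 0x43, slot 0 ⇒ 0x44007 (P1/RW1/US1/PS0)
  lvl3: tbl 0x44, slot 29 ⇒ 0x48007 (P1/RW1/US1/PS0)
  ✓ 0x486D4  — 4 lookups
#6 VA=0x2074241A27F (r,kernel):
  TLB hit vpn=0x2074241A → PA=0x3C27F
#7 VA=0x60280C1FEE7 (w,user):
  lvl0: tbl 0x2A, slot 12 ⇒ 0x4C007 (P1/RW1/US1/PS0)
  lvl1: tbl 0x4C, slot 10 ⇒ 0x4D007 (P1/RW1/US1/PS0)
  lvl2: tbl 0x4D, slot 6 ⇒ 0x4E007 (P1/RW1/US1/PS0)
  lvl3: tbl 0x4E, slot 31 ⇒ 0x51007 (P1/RW1/US1/PS0)
  ✓ 0x51EE7  — 4 lookups

Entries read for #6: 0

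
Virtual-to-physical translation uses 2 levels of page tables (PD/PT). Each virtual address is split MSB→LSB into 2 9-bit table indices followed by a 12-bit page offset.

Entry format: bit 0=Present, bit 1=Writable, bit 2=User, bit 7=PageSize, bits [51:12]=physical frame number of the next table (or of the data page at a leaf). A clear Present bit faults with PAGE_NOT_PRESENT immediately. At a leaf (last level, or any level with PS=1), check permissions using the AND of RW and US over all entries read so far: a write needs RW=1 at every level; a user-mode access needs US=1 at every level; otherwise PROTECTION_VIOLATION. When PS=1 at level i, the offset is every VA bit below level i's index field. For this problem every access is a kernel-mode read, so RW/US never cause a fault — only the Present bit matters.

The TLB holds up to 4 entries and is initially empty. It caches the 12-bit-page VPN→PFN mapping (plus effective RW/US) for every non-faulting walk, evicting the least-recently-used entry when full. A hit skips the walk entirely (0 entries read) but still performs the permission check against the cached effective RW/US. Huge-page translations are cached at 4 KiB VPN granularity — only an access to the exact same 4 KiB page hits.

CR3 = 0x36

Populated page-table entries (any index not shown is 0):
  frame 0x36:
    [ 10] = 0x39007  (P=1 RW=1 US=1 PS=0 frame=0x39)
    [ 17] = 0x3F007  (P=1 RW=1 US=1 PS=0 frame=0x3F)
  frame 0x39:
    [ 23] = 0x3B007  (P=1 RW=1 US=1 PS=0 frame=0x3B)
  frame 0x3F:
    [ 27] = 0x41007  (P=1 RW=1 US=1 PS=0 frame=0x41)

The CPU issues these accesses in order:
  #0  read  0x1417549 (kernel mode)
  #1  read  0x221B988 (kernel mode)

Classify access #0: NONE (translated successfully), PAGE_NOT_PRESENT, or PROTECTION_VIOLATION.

Per-access translation:
#0 VA=0x1417549 (r,kernel):
  L0: frame=0x36 idx=10 entry=0x39007 [P=1 RW=1 US=1 PS=0]
  L1: frame=0x39 idx=23 entry=0x3B007 [P=1 RW=1 US=1 PS=0]
  ⇒ phys 0x3B549  [2 reads]
#1 VA=0x221B988 (r,kernel):
  L0: frame=0x36 idx=17 entry=0x3F007 [P=1 RW=1 US=1 PS=0]
  L1: frame=0x3F idx=27 entry=0x41007 [P=1 RW=1 US=1 PS=0]
  ⇒ phys 0x41988  [2 reads]

Access #0 fault: NONE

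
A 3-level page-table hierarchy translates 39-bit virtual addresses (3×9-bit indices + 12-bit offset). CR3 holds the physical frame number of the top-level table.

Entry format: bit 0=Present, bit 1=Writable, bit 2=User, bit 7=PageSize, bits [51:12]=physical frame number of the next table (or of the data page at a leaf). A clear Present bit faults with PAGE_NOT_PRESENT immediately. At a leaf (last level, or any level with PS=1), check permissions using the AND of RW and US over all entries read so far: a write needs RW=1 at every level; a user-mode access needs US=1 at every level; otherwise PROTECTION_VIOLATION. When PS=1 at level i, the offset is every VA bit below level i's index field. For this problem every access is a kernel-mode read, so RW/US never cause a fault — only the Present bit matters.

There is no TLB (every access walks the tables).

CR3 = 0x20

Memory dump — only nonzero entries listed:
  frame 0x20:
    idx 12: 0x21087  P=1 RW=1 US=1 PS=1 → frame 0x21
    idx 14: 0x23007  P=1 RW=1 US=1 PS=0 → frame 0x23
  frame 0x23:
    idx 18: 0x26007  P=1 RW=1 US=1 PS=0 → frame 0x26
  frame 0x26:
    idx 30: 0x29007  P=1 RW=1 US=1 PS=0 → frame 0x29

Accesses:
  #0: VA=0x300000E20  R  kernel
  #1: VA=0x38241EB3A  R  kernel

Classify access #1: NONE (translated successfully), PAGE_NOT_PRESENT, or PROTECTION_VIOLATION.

Trace:
#0 VA=0x300000E20 (r,kernel):
  lvl0: tbl 0x20, slot 12 ⇒ 0x21087 (P1/RW1/US1/PS1)
  ⇒ phys 0x21E20 (huge @L0)  [1 reads]
#1 VA=0x38241EB3A (r,kernel):
  lvl0: tbl 0x20, slot 14 ⇒ 0x23007 (P1/RW1/US1/PS0)
  lvl1: tbl 0x23, slot 18 ⇒ 0x26007 (P1/RW1/US1/PS0)
  lvl2: tbl 0x26, slot 30 ⇒ 0x29007 (P1/RW1/US1/PS0)
  ⇒ phys 0x29B3A  [3 reads]

Access #1 fault: NONE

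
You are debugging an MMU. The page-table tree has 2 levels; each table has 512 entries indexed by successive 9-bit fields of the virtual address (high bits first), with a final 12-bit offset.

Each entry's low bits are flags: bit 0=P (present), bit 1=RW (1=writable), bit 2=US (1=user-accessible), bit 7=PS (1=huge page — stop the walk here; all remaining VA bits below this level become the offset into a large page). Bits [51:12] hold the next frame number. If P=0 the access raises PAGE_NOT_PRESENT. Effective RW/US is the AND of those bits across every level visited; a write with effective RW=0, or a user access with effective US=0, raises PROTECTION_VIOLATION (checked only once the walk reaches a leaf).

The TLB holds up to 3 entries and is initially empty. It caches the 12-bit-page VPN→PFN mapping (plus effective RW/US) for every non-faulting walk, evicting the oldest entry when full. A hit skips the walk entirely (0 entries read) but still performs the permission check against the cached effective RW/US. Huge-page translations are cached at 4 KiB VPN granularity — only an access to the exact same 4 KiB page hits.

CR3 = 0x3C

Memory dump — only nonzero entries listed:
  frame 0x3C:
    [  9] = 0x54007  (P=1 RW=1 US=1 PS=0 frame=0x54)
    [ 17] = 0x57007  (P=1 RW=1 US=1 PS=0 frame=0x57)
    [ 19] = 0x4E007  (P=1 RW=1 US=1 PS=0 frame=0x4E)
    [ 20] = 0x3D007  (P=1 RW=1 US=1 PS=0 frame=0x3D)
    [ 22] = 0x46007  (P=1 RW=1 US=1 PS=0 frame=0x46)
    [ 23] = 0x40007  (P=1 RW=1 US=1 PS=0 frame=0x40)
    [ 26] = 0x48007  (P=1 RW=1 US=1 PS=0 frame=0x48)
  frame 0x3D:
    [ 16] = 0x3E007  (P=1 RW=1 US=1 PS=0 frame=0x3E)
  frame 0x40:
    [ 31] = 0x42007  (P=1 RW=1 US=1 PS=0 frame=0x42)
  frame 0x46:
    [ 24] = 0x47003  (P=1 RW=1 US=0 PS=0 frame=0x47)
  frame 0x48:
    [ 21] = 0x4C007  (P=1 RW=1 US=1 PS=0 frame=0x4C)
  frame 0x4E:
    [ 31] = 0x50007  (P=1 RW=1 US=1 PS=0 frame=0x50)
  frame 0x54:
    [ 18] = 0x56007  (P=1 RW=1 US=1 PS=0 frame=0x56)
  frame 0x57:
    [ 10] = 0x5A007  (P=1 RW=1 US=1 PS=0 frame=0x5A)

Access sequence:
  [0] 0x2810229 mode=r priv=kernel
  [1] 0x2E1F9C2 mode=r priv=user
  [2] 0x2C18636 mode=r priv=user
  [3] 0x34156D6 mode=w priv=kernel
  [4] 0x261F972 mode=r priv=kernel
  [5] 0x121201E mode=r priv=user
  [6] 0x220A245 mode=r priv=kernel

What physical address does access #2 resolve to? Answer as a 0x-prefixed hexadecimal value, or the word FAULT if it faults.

Per-access translation:
#0 VA=0x2810229 (r,kernel):
  L0 @0x3C[20] → 0x3D007  P=1,RW=1,US=1,PS=0
  L1 @0x3D[16] → 0x3E007  P=1,RW=1,US=1,PS=0
  ⇒ phys 0x3E229  [2 reads]
#1 VA=0x2E1F9C2 (r,user):
  L0 @0x3C[23] → 0x40007  P=1,RW=1,US=1,PS=0
  L1 @0x40[31] → 0x42007  P=1,RW=1,US=1,PS=0
  ⇒ phys 0x429C2  [2 reads]
#2 VA=0x2C18636 (r,user):
  L0 @0x3C[22] → 0x46007  P=1,RW=1,US=1,PS=0
  L1 @0x46[24] → 0x47003  P=1,RW=1,US=0,PS=0
  ⇒ fault: PROTECTION_VIOLATION  — 2 lookups
#3 VA=0x34156D6 (w,kernel):
  L0 @0x3C[26] → 0x48007  P=1,RW=1,US=1,PS=0
  L1 @0x48[21] → 0x4C007  P=1,RW=1,US=1,PS=0
  ⇒ phys 0x4C6D6  [2 reads]
#4 VA=0x261F972 (r,kernel):
  L0 @0x3C[19] → 0x4E007  P=1,RW=1,US=1,PS=0
  L1 @0x4E[31] → 0x50007  P=1,RW=1,US=1,PS=0
  ⇒ phys 0x50972  [2 reads]
#5 VA=0x121201E (r,user):
  L0 @0x3C[9] → 0x54007  P=1,RW=1,US=1,PS=0
  L1 @0x54[18] → 0x56007  P=1,RW=1,US=1,PS=0
  ⇒ phys 0x5601E  [2 reads]
#6 VA=0x220A245 (r,kernel):
  L0 @0x3C[17] → 0x57007  P=1,RW=1,US=1,PS=0
  L1 @0x57[10] → 0x5A007  P=1,RW=1,US=1,PS=0
  ⇒ phys 0x5A245  [2 reads]

Access #2 PA: FAULT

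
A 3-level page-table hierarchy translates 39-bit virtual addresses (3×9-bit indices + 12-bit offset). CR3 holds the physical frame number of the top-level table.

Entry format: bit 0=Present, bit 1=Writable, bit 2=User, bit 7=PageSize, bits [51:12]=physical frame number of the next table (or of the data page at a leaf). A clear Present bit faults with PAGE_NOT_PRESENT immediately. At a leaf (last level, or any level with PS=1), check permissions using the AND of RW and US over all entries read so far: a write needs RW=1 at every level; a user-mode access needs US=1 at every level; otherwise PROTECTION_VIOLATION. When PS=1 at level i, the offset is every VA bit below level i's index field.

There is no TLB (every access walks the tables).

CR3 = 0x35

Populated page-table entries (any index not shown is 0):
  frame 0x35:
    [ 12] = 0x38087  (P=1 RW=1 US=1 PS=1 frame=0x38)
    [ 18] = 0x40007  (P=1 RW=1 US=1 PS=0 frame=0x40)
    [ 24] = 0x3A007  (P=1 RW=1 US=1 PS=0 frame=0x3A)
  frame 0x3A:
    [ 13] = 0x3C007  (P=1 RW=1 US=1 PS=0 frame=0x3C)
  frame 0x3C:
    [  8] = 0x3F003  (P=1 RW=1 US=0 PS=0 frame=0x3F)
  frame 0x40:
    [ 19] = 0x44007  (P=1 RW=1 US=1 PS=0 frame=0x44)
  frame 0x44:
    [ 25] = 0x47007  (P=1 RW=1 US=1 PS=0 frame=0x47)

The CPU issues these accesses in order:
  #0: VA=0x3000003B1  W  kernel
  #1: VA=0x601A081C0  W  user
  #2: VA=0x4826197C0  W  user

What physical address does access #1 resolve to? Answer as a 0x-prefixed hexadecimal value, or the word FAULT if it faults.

Per-access translation:
#0 VA=0x3000003B1 (w,kernel):
  lvl0: tbl 0x35, slot 12 ⇒ 0x38087 (P1/RW1/US1/PS1)
  ✓ 0x383B1 (huge @L0)  — 1 lookups
#1 VA=0x601A081C0 (w,user):
  lvl0: tbl 0x35, slot 24 ⇒ 0x3A007 (P1/RW1/US1/PS0)
  lvl1: tbl 0x3A, slot 13 ⇒ 0x3C007 (P1/RW1/US1/PS0)
  lvl2: tbl 0x3C, slot 8 ⇒ 0x3F003 (P1/RW1/US0/PS0)
  ⇒ fault: PROTECTION_VIOLATION  — 3 lookups
#2 VA=0x4826197C0 (w,user):
  lvl0: tbl 0x35, slot 18 ⇒ 0x40007 (P1/RW1/US1/PS0)
  lvl1: tbl 0x40, slot 19 ⇒ 0x44007 (P1/RW1/US1/PS0)
  lvl2: tbl 0x44, slot 25 ⇒ 0x47007 (P1/RW1/US1/PS0)
  ✓ 0x477C0  — 3 lookups

Access #1 PA: FAULT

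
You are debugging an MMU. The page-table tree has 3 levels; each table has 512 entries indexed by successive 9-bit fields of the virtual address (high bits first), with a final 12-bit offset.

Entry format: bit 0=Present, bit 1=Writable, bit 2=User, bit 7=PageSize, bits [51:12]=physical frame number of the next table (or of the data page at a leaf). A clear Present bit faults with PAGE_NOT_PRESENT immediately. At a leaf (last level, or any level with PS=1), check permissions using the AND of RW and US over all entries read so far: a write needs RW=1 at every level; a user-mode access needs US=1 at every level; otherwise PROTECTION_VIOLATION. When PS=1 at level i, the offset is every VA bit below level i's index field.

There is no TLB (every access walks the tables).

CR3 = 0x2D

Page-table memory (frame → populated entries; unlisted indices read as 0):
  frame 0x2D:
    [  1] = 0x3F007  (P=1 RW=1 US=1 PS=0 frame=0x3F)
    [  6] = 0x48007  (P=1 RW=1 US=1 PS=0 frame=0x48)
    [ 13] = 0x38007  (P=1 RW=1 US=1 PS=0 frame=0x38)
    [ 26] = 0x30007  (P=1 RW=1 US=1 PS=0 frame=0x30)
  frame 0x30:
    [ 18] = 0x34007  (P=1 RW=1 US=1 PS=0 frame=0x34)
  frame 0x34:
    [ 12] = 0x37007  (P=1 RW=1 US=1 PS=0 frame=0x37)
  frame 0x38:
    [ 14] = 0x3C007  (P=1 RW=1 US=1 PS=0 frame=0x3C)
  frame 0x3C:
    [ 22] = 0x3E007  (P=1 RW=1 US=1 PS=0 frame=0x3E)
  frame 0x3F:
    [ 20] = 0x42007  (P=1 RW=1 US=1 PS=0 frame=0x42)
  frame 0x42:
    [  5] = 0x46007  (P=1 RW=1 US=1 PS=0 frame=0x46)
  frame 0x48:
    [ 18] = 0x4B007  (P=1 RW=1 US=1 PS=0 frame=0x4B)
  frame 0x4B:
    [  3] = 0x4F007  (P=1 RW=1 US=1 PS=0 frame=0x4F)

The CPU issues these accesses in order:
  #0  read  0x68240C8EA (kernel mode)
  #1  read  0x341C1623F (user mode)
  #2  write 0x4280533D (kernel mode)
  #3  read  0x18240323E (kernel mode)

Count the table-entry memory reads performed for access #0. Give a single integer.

Trace:
#0 VA=0x68240C8EA (r,kernel):
  L0 @0x2D[26] → 0x30007  P=1,RW=1,US=1,PS=0
  L1 @0x30[18] → 0x34007  P=1,RW=1,US=1,PS=0
  L2 @0x34[12] → 0x37007  P=1,RW=1,US=1,PS=0
  ✓ 0x378EA  — 3 lookups
#1 VA=0x341C1623F (r,user):
  L0 @0x2D[13] → 0x38007  P=1,RW=1,US=1,PS=0
  L1 @0x38[14] → 0x3C007  P=1,RW=1,US=1,PS=0
  L2 @0x3C[22] → 0x3E007  P=1,RW=1,US=1,PS=0
  ✓ 0x3E23F  — 3 lookups
#2 VA=0x4280533D (w,kernel):
  L0 @0x2D[1] → 0x3F007  P=1,RW=1,US=1,PS=0
  L1 @0x3F[20] → 0x42007  P=1,RW=1,US=1,PS=0
  L2 @0x42[5] → 0x46007  P=1,RW=1,US=1,PS=0
  ✓ 0x4633D  — 3 lookups
#3 VA=0x18240323E (r,kernel):
  L0 @0x2D[6] → 0x48007  P=1,RW=1,US=1,PS=0
  L1 @0x48[18] → 0x4B007  P=1,RW=1,US=1,PS=0
  L2 @0x4B[3] → 0x4F007  P=1,RW=1,US=1,PS=0
  ✓ 0x4F23E  — 3 lookups

Entries read for #0: 3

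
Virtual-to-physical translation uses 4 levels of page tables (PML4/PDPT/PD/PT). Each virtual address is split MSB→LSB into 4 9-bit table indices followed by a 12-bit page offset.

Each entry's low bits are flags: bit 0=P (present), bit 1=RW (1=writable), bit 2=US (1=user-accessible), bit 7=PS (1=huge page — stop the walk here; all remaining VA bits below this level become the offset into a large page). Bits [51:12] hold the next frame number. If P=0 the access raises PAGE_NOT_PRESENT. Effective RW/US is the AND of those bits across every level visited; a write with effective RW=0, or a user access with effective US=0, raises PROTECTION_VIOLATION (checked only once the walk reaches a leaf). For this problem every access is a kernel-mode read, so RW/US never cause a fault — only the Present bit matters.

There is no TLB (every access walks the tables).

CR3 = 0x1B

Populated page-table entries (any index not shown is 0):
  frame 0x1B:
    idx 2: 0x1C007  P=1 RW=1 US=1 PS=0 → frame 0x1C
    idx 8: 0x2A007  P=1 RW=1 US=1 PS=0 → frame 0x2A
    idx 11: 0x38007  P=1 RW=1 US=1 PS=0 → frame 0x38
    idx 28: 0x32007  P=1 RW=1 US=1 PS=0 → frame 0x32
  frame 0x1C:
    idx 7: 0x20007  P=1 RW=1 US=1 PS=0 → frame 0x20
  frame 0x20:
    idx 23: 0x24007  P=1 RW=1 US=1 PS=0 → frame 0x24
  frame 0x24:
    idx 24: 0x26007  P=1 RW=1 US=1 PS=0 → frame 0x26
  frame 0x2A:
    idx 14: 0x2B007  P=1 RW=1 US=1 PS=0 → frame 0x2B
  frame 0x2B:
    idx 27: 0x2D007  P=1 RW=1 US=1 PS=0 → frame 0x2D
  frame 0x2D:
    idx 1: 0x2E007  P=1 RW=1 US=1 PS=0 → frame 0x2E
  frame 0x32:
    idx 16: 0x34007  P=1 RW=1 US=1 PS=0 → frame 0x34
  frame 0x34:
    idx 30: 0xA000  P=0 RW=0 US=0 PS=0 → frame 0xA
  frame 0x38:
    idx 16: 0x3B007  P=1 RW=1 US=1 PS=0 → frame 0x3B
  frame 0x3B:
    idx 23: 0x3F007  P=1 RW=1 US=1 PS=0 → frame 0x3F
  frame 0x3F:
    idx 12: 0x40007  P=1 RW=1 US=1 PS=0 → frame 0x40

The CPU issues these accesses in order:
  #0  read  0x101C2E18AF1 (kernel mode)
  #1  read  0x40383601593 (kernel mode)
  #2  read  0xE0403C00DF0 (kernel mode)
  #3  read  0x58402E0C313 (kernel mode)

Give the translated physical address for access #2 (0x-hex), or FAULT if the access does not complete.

Trace:
#0 VA=0x101C2E18AF1 (r,kernel):
  L0: frame=0x1B idx=2 entry=0x1C007 [P=1 RW=1 US=1 PS=0]
  L1: frame=0x1C idx=7 entry=0x20007 [P=1 RW=1 US=1 PS=0]
  L2: frame=0x20 idx=23 entry=0x24007 [P=1 RW=1 US=1 PS=0]
  L3: frame=0x24 idx=24 entry=0x26007 [P=1 RW=1 US=1 PS=0]
  ⇒ phys 0x26AF1  [4 reads]
#1 VA=0x40383601593 (r,kernel):
  L0: frame=0x1B idx=8 entry=0x2A007 [P=1 RW=1 US=1 PS=0]
  L1: frame=0x2A idx=14 entry=0x2B007 [P=1 RW=1 US=1 PS=0]
  L2: frame=0x2B idx=27 entry=0x2D007 [P=1 RW=1 US=1 PS=0]
  L3: frame=0x2D idx=1 entry=0x2E007 [P=1 RW=1 US=1 PS=0]
  ⇒ phys 0x2E593  [4 reads]
#2 VA=0xE0403C00DF0 (r,kernel):
  L0: frame=0x1B idx=28 entry=0x32007 [P=1 RW=1 US=1 PS=0]
  L1: frame=0x32 idx=16 entry=0x34007 [P=1 RW=1 US=1 PS=0]
  L2: frame=0x34 idx=30 entry=0xA000 [P=0 RW=0 US=0 PS=0]
  → PAGE_NOT_PRESENT  (3 entries read)
#3 VA=0x58402E0C313 (r,kernel):
  L0: frame=0x1B idx=11 entry=0x38007 [P=1 RW=1 US=1 PS=0]
  L1: frame=0x38 idx=16 entry=0x3B007 [P=1 RW=1 US=1 PS=0]
  L2: frame=0x3B idx=23 entry=0x3F007 [P=1 RW=1 US=1 PS=0]
  L3: frame=0x3F idx=12 entry=0x40007 [P=1 RW=1 US=1 PS=0]
  ⇒ phys 0x40313  [4 reads]

Access #2 PA: FAULT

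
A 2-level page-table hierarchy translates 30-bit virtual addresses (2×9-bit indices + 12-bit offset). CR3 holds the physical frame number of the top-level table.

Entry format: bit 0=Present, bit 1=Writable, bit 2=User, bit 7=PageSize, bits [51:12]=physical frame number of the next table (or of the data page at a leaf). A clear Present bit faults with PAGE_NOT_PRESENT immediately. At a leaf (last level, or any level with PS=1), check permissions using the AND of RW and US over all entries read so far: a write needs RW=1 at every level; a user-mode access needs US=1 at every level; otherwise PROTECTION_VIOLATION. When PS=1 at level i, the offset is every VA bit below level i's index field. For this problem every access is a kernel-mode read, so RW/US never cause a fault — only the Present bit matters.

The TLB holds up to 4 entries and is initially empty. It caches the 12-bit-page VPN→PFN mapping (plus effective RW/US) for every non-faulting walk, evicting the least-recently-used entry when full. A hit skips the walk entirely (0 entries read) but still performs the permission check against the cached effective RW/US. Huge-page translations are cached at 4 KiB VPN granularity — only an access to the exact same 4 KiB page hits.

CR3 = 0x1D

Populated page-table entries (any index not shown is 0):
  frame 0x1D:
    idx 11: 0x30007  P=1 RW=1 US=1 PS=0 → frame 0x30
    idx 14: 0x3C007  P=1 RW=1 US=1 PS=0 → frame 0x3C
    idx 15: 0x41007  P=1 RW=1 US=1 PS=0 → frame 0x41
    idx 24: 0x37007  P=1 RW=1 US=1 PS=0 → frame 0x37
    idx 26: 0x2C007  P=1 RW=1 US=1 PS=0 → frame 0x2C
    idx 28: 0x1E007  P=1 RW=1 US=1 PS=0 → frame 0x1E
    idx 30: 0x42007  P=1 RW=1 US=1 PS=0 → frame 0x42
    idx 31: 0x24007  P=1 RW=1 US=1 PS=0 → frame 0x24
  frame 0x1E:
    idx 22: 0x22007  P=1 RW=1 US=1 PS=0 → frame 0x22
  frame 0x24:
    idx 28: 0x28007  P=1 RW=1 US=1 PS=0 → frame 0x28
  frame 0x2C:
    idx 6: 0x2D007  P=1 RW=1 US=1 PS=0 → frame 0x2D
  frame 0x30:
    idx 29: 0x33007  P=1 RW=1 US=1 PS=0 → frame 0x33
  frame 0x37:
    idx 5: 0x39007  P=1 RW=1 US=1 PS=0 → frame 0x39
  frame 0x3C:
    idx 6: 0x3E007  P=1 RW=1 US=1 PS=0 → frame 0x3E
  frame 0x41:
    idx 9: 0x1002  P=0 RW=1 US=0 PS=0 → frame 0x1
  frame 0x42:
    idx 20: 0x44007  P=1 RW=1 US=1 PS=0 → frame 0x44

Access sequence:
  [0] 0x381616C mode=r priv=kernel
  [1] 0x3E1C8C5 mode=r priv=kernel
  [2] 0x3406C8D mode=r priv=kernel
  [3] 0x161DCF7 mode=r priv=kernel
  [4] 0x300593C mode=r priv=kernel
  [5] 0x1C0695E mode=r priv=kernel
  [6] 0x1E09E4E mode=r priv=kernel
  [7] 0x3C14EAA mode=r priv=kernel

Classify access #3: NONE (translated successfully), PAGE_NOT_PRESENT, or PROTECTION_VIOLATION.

Per-access translation:
#0 VA=0x381616C (r,kernel):
  L0: frame=0x1D idx=28 entry=0x1E007 [P=1 RW=1 US=1 PS=0]
  L1: frame=0x1E idx=22 entry=0x22007 [P=1 RW=1 US=1 PS=0]
  ⇒ phys 0x2216C  [2 reads]
#1 VA=0x3E1C8C5 (r,kernel):
  L0: frame=0x1D idx=31 entry=0x24007 [P=1 RW=1 US=1 PS=0]
  L1: frame=0x24 idx=28 entry=0x28007 [P=1 RW=1 US=1 PS=0]
  ⇒ phys 0x288C5  [2 reads]
#2 VA=0x3406C8D (r,kernel):
  L0: frame=0x1D idx=26 entry=0x2C007 [P=1 RW=1 US=1 PS=0]
  L1: frame=0x2C idx=6 entry=0x2D007 [P=1 RW=1 US=1 PS=0]
  ⇒ phys 0x2DC8D  [2 reads]
#3 VA=0x161DCF7 (r,kernel):
  L0: frame=0x1D idx=11 entry=0x30007 [P=1 RW=1 US=1 PS=0]
  L1: frame=0x30 idx=29 entry=0x33007 [P=1 RW=1 US=1 PS=0]
  ⇒ phys 0x33CF7  [2 reads]
#4 VA=0x300593C (r,kernel):
  L0: frame=0x1D idx=24 entry=0x37007 [P=1 RW=1 US=1 PS=0]
  L1: frame=0x37 idx=5 entry=0x39007 [P=1 RW=1 US=1 PS=0]
  ⇒ phys 0x3993C  [2 reads]
#5 VA=0x1C0695E (r,kernel):
  L0: frame=0x1D idx=14 entry=0x3C007 [P=1 RW=1 US=1 PS=0]
  L1: frame=0x3C idx=6 entry=0x3E007 [P=1 RW=1 US=1 PS=0]
  ⇒ phys 0x3E95E  [2 reads]
#6 VA=0x1E09E4E (r,kernel):
  L0: frame=0x1D idx=15 entry=0x41007 [P=1 RW=1 US=1 PS=0]
  L1: frame=0x41 idx=9 entry=0x1002 [P=0 RW=1 US=0 PS=0]
  ✗ PAGE_NOT_PRESENT  [2 reads]
#7 VA=0x3C14EAA (r,kernel):
  L0: frame=0x1D idx=30 entry=0x42007 [P=1 RW=1 US=1 PS=0]
  L1: frame=0x42 idx=20 entry=0x44007 [P=1 RW=1 US=1 PS=0]
  ⇒ phys 0x44EAA  [2 reads]

Access #3 fault: NONE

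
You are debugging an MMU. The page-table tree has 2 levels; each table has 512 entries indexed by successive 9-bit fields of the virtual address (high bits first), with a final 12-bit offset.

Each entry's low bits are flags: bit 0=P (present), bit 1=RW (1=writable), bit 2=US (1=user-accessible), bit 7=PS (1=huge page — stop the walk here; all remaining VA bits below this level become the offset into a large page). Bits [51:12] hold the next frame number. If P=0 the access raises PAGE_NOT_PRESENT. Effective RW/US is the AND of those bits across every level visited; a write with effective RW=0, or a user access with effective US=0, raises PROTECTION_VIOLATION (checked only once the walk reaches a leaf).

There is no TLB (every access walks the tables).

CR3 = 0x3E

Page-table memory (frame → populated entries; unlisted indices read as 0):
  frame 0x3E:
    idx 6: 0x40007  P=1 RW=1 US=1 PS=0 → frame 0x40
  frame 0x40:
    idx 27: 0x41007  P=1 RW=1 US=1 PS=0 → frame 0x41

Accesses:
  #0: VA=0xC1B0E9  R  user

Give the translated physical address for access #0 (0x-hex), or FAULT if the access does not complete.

Trace:
#0 VA=0xC1B0E9 (r,user):
  lvl0: tbl 0x3E, slot 6 ⇒ 0x40007 (P1/RW1/US1/PS0)
  lvl1: tbl 0x40, slot 27 ⇒ 0x41007 (P1/RW1/US1/PS0)
  → PA=0x410E9  (2 entries read)

Access #0 PA: 0x410E9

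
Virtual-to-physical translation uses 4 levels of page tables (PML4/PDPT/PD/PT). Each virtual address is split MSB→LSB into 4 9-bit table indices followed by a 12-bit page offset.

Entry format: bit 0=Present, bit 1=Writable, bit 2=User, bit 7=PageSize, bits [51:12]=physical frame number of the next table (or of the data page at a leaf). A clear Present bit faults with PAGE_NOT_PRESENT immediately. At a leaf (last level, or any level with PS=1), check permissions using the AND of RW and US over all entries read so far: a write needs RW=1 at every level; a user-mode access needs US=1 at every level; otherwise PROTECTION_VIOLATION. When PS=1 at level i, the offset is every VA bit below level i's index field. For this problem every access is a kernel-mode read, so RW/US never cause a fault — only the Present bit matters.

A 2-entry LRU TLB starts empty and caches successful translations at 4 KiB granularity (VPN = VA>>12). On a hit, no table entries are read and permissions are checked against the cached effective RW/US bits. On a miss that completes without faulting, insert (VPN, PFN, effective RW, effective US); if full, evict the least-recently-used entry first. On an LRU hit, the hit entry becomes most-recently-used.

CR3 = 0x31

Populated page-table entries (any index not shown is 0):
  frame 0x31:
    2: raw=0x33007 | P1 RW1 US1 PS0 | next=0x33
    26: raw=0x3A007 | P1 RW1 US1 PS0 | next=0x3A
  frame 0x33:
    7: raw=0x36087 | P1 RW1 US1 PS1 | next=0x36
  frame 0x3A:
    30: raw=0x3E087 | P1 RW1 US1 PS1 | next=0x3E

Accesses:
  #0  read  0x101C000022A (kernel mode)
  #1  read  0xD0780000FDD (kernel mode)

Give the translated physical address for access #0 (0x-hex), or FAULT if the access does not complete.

Per-access translation:
#0 VA=0x101C000022A (r,kernel):
  [0] read 0x31 idx=2: raw=0x33007 flags P=1 W=1 U=1 S=0
  [1] read 0x33 idx=7: raw=0x36087 flags P=1 W=1 U=1 S=1
  → PA=0x3622A (huge @L1)  (2 entries read)
#1 VA=0xD0780000FDD (r,kernel):
  [0] read 0x31 idx=26: raw=0x3A007 flags P=1 W=1 U=1 S=0
  [1] read 0x3A idx=30: raw=0x3E087 flags P=1 W=1 U=1 S=1
  → PA=0x3EFDD (huge @L1)  (2 entries read)

Access #0 PA: 0x3622A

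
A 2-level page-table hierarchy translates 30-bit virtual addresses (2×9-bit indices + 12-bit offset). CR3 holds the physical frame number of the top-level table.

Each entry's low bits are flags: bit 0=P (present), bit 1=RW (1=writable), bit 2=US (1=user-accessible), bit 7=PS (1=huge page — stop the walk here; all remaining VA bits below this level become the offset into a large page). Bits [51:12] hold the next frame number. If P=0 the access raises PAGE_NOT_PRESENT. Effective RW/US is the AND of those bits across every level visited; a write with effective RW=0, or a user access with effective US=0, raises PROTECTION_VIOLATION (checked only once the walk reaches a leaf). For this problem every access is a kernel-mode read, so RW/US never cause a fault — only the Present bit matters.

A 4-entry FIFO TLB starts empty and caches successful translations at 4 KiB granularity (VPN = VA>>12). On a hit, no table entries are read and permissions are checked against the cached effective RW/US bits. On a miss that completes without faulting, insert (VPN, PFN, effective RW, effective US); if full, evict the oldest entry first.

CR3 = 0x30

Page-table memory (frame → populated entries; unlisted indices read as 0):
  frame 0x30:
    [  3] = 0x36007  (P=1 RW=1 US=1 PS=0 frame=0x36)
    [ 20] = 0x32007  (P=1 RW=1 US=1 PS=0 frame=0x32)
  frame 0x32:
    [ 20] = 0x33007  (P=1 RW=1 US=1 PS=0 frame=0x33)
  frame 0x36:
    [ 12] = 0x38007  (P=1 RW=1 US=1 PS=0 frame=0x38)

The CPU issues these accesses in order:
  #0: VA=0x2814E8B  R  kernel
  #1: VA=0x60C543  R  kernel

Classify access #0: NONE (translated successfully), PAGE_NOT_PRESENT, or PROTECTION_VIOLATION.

Per-access translation:
#0 VA=0x2814E8B (r,kernel):
  L0 @0x30[20] → 0x32007  P=1,RW=1,US=1,PS=0
  L1 @0x32[20] → 0x33007  P=1,RW=1,US=1,PS=0
  ✓ 0x33E8B  — 2 lookups
#1 VA=0x60C543 (r,kernel):
  L0 @0x30[3] → 0x36007  P=1,RW=1,US=1,PS=0
  L1 @0x36[12] → 0x38007  P=1,RW=1,US=1,PS=0
  ✓ 0x38543  — 2 lookups

Access #0 fault: NONE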